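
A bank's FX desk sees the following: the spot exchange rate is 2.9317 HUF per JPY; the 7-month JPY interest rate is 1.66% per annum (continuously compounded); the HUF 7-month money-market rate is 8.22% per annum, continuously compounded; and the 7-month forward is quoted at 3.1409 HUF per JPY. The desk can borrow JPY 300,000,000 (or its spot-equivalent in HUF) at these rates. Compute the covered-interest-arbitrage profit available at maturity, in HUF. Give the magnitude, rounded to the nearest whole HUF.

T = 7/12 years.
Route A — deposit JPY, sell forward: 300,000,000 × 1.0097303685 × 3.1409 = HUF 951,438,634.33.
Route B — convert at spot, deposit HUF: 300,000,000 × 2.9317 × 1.0491181981 = HUF 922,709,946.41.
The quoted forward overvalues JPY, so borrow HUF, buy JPY at spot, deposit the JPY at 1.66%, and sell the proceeds forward at 3.1409.
The gap between the two covered legs is HUF 28,728,688.

HUF 28,728,688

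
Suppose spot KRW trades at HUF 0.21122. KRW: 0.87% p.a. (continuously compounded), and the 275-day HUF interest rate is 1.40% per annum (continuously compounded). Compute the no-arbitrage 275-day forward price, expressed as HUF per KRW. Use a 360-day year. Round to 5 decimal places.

0.21208

T = 275/360 years.
Growth of 1 HUF over T: e^(0.0140×275/360) = 1.0107518.
Growth of 1 KRW over T: e^(0.0087×275/360) = 1.006668.
CIP: F = S · (grow HUF)/(grow KRW) = 0.21122 × 1.0107518/1.006668 = 0.2120769 HUF per KRW.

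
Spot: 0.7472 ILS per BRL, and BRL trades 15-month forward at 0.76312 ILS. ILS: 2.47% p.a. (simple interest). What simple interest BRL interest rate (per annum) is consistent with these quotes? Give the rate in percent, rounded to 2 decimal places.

0.75%

T = 15/12 years.
By CIP, F/S equals the ILS-to-BRL growth ratio: 0.76312/0.7472 = 1.0213062.
The ILS side grows by 1 + 0.0247×15/12 = 1.030875.
So the BRL growth factor = 1.0093692.
r = (1.0093692 − 1)/(15/12) = 0.007495 → 0.75%.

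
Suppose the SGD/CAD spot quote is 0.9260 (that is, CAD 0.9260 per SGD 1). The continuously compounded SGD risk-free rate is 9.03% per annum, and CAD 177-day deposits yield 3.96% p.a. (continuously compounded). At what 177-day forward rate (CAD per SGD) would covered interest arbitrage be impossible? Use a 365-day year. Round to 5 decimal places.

0.90351

T = 177/365 years.
CAD accumulates by e^(0.0396×177/365) = 1.0193889.
SGD growth factor: e^(0.0903×177/365) = 1.0447622.
CIP: F = S · (grow CAD)/(grow SGD) = 0.926 × 1.0193889/1.0447622 = 0.9035110 CAD per SGD.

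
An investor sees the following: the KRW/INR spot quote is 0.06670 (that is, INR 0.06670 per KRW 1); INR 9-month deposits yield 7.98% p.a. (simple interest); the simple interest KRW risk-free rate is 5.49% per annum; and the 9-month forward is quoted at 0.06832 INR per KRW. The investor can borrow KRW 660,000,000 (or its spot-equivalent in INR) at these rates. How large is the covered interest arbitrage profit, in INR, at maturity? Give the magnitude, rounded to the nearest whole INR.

T = 9/12 years.
Keep in KRW, deliver into the forward: 660,000,000·1.041175·0.06832 = INR 46,947,830.16.
Swap to INR now, deposit: 660,000,000·0.06670·1.059850 = INR 46,656,716.70.
The quoted forward overvalues KRW, so borrow INR, buy KRW at spot, deposit the KRW at 5.49%, and sell the proceeds forward at 0.06832.
The gap between the two covered legs is INR 291,113.

INR 291,113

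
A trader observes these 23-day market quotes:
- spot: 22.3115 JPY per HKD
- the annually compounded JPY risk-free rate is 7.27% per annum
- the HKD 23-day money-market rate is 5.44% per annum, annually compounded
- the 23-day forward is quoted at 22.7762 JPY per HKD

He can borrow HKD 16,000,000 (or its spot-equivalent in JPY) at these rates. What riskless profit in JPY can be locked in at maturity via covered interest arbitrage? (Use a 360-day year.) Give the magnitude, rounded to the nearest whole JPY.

T = 23/360 years.
Keep in HKD, deliver into the forward: 16,000,000·1.00339004812·22.7762 = JPY 365,654,598.62.
Swap to JPY now, deposit: 16,000,000·22.3115·1.00449371436 = JPY 358,588,184.13.
The quoted forward overvalues HKD, so borrow JPY, buy HKD at spot, deposit the HKD at 5.44%, and sell the proceeds forward at 22.7762.
Arbitrage profit = |365,654,598.62 − 358,588,184.13| = JPY 7,066,414.

JPY 7,066,414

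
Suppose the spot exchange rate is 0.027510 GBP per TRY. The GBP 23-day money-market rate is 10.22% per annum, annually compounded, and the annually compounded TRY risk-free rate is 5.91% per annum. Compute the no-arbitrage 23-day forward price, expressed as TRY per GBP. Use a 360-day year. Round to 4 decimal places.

36.2579

T = 23/360 years.
GBP growth factor: (1 + 0.1022)^(23/360) = 1.00623628.
Growth of 1 TRY over T: (1 + 0.0591)^(23/360) = 1.0036752.
CIP: F = S · (grow GBP)/(grow TRY) = 0.02751 × 1.00623628/1.0036752 = 0.027580197 GBP per TRY.
Quoted the other way: 1/0.027580197 = 36.2579 TRY per GBP.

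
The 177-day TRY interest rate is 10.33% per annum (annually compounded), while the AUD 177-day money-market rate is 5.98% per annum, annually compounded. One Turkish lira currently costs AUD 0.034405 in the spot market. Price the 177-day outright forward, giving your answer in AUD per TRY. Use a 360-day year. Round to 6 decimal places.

T = 177/360 years.
Growth of 1 AUD over T: (1 + 0.0598)^(177/360) = 1.0289677.
TRY growth factor: (1 + 0.1033)^(177/360) = 1.0495207.
CIP: F = S · (grow AUD)/(grow TRY) = 0.034405 × 1.0289677/1.0495207 = 0.03373124 AUD per TRY.

0.033731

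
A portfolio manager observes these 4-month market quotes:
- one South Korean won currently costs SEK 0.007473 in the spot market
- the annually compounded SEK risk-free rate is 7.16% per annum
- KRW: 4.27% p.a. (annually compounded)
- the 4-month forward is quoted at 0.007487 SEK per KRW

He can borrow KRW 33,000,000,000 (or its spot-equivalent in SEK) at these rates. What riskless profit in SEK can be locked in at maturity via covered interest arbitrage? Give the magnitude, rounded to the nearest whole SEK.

T = 4/12 years.
Route A — deposit KRW, sell forward: 33,000,000,000 × 1.01403541873 × 0.007487 = SEK 250,538,744.94.
Route B — convert at spot, deposit SEK: 33,000,000,000 × 0.007473 × 1.02331867927 = SEK 252,359,596.18.
The quoted forward undervalues KRW, so borrow KRW, convert to SEK at spot, deposit the SEK at 7.16%, and buy KRW forward at 0.007487 to cover the loan.
Profit = 252,359,596.18 − 250,538,744.94 = SEK 1,820,851.

SEK 1,820,851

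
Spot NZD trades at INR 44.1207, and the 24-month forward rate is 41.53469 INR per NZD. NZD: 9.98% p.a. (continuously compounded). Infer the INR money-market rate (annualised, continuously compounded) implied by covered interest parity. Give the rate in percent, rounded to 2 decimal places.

T = 2 years.
CIP gives F = S · g_INR/g_NZD, so g_INR/g_NZD = 41.53469/44.1207 = 0.9413878.
The NZD side grows by e^(0.0998×2) = 1.2209143.
That pins the INR growth at 1.1493538.
Take logs: ln 1.1493538 / 2 = 0.069600, so 6.96%.

6.96%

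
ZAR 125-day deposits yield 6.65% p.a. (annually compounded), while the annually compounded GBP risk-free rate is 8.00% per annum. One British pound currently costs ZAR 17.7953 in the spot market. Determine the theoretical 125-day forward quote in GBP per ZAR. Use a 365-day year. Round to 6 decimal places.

T = 125/365 years.
Growth of 1 ZAR over T: (1 + 0.0665)^(125/365) = 1.0222936.
GBP accumulates by (1 + 0.0800)^(125/365) = 1.0267069.
So F = 17.7953 × 1.0222936 / 1.0267069 = 17.71881 (ZAR/GBP).
Quoted the other way: 1/17.71881 = 0.056437 GBP per ZAR.

0.056437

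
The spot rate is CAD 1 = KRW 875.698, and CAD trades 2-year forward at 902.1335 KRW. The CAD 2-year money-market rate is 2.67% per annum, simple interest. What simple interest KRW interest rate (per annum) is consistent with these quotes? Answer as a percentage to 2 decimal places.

T = 2 years.
F/S = 902.1335/875.698 = 1.0301879 = (growth of KRW) / (growth of CAD).
The CAD side grows by 1 + 0.0267×2 = 1.053400.
Hence g_KRW = 1.0851999.
(1.0851999 − 1)/T = 0.042600, i.e. 4.26%.

4.26%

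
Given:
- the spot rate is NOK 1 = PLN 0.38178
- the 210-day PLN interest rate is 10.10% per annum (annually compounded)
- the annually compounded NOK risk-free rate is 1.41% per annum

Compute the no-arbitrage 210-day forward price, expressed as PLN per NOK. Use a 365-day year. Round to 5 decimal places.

T = 210/365 years.
PLN growth factor: (1 + 0.1010)^(210/365) = 1.0569198.
NOK growth factor: (1 + 0.0141)^(210/365) = 1.0080882.
So F = 0.38178 × 1.0569198 / 1.0080882 = 0.4002734 (PLN/NOK).

0.40027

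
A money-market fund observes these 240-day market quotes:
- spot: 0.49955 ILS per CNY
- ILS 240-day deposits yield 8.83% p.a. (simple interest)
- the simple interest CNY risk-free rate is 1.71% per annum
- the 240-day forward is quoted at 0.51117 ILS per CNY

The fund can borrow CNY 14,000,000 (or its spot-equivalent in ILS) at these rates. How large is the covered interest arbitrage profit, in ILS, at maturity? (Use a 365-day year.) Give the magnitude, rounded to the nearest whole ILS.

T = 240/365 years.
Invest the CNY and cover forward: 14,000,000 × 1.011243836 × 0.51117 = ILS 7,236,845.16.
Convert at spot and invest in ILS: 14,000,000 × 0.49955 × 1.058060274 = ILS 7,399,756.14.
The quoted forward undervalues CNY, so borrow CNY, convert to ILS at spot, deposit the ILS at 8.83%, and buy CNY forward at 0.51117 to cover the loan.
The gap between the two covered legs is ILS 162,911.

ILS 162,911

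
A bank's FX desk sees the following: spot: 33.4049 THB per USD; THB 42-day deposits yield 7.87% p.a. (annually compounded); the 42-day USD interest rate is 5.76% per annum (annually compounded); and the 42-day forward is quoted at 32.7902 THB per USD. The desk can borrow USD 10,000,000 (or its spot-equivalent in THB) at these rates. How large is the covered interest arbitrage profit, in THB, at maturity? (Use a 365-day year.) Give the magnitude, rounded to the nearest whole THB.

THB 6,951,849

T = 42/365 years.
Route A — deposit USD, sell forward: 10,000,000 × 1.00646489543 × 32.7902 = THB 330,021,852.14.
Route B — convert at spot, deposit THB: 10,000,000 × 33.4049 × 1.00875530466 = THB 336,973,700.77.
The quoted forward undervalues USD, so borrow USD, convert to THB at spot, deposit the THB at 7.87%, and buy USD forward at 32.7902 to cover the loan.
Arbitrage profit = |330,021,852.14 − 336,973,700.77| = THB 6,951,849.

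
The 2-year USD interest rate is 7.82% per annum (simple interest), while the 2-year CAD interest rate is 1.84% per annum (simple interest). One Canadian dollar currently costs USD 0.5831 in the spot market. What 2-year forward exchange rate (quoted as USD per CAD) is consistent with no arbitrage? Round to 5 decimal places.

0.65036

T = 2 years.
USD growth factor: 1 + 0.0782×2 = 1.156400.
CAD accumulates by 1 + 0.0184×2 = 1.036800.
CIP: F = S · (grow USD)/(grow CAD) = 0.5831 × 1.156400/1.036800 = 0.6503635 USD per CAD.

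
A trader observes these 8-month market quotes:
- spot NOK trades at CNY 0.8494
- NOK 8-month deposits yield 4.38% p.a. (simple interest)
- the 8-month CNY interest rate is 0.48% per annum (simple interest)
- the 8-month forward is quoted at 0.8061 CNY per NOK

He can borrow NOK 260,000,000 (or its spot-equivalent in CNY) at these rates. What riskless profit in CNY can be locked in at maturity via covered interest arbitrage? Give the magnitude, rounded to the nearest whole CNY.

T = 8/12 years.
Route A — deposit NOK, sell forward: 260,000,000 × 1.029200 × 0.8061 = CNY 215,705,911.20.
Route B — convert at spot, deposit CNY: 260,000,000 × 0.8494 × 1.003200 = CNY 221,550,700.80.
The quoted forward undervalues NOK, so borrow NOK, convert to CNY at spot, deposit the CNY at 0.48%, and buy NOK forward at 0.8061 to cover the loan.
Profit = 221,550,700.80 − 215,705,911.20 = CNY 5,844,790.

CNY 5,844,790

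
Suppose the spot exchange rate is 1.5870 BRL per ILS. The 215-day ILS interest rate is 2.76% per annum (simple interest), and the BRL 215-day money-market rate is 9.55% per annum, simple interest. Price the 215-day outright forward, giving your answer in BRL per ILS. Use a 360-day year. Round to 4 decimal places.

T = 215/360 years.
BRL accumulates by 1 + 0.0955×215/360 = 1.0570347.
ILS growth factor: 1 + 0.0276×215/360 = 1.0164833.
So F = 1.587 × 1.0570347 / 1.0164833 = 1.650311 (BRL/ILS).

1.6503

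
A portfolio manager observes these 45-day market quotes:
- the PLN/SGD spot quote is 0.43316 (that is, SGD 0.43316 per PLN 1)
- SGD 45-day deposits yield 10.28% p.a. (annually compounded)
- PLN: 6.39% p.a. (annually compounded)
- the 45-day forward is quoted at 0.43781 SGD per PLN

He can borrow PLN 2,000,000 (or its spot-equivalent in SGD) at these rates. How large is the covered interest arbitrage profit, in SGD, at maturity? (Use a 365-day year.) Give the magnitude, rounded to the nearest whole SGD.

T = 45/365 years.
Keep in PLN, deliver into the forward: 2,000,000·1.00766584·0.43781 = SGD 882,332.36.
Swap to SGD now, deposit: 2,000,000·0.43316·1.01213706 = SGD 876,834.58.
The quoted forward overvalues PLN, so borrow SGD, buy PLN at spot, deposit the PLN at 6.39%, and sell the proceeds forward at 0.43781.
Profit = 882,332.36 − 876,834.58 = SGD 5,498.

SGD 5,498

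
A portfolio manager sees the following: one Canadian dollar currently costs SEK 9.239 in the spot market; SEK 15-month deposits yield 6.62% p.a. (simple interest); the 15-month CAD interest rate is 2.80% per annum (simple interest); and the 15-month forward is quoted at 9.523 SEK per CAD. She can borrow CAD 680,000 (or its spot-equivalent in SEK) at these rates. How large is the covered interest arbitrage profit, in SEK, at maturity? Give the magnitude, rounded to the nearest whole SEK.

SEK 100,111

T = 15/12 years.
Keep in CAD, deliver into the forward: 680,000·1.035000·9.523 = SEK 6,702,287.40.
Swap to SEK now, deposit: 680,000·9.239·1.082750 = SEK 6,802,398.53.
The quoted forward undervalues CAD, so borrow CAD, convert to SEK at spot, deposit the SEK at 6.62%, and buy CAD forward at 9.523 to cover the loan.
Arbitrage profit = |6,702,287.40 − 6,802,398.53| = SEK 100,111.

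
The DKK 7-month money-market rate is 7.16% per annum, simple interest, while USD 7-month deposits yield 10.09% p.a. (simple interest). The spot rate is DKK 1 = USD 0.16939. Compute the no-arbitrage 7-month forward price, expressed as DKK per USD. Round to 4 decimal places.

5.8082

T = 7/12 years.
USD growth factor: 1 + 0.1009×7/12 = 1.0588583.
DKK accumulates by 1 + 0.0716×7/12 = 1.0417667.
Forward (USD per DKK) = 0.16939 × 1.0588583 / 1.0417667 = 0.1721691.
Invert for DKK per USD: 1 / 0.1721691 = 5.8082.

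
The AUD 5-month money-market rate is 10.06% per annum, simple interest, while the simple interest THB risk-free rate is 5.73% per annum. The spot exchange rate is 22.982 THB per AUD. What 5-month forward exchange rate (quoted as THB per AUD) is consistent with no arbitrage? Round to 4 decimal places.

22.5840

T = 5/12 years.
Growth of 1 THB over T: 1 + 0.0573×5/12 = 1.023875.
AUD accumulates by 1 + 0.1006×5/12 = 1.04191667.
So F = 22.982 × 1.023875 / 1.04191667 = 22.584047 (THB/AUD).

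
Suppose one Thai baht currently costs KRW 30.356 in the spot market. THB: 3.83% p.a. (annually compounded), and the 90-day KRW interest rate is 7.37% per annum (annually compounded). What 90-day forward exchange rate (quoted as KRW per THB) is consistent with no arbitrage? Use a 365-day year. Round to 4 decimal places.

T = 90/365 years.
KRW accumulates by (1 + 0.0737)^(90/365) = 1.01768875.
THB accumulates by (1 + 0.0383)^(90/365) = 1.00931055.
So F = 30.356 × 1.01768875 / 1.00931055 = 30.607983 (KRW/THB).

30.6080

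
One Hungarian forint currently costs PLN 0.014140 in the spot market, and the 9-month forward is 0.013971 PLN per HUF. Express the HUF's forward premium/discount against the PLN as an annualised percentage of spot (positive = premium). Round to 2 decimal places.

-1.59%

T = 9/12 years.
(F − S)/S = (0.013971 − 0.01414)/0.01414 = -0.0119519.
Annualise by dividing by T: -0.0119519 / (9/12) = -0.015936 → -1.59%.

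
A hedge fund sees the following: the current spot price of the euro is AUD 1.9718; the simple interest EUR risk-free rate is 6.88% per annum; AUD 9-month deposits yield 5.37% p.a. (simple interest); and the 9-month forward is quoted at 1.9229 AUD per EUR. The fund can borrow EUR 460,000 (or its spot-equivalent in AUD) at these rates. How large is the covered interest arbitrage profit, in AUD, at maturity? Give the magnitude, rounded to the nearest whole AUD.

T = 9/12 years.
Invest the EUR and cover forward: 460,000 × 1.051600 × 1.9229 = AUD 930,175.95.
Convert at spot and invest in AUD: 460,000 × 1.9718 × 1.040275 = AUD 943,558.55.
The quoted forward undervalues EUR, so borrow EUR, convert to AUD at spot, deposit the AUD at 5.37%, and buy EUR forward at 1.9229 to cover the loan.
Arbitrage profit = |930,175.95 − 943,558.55| = AUD 13,383.

AUD 13,383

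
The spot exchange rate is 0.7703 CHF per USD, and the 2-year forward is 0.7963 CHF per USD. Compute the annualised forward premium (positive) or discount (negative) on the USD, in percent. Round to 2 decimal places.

+1.69%

T = 2 years.
Period premium: (0.7963 − 0.7703)/0.7703 = 0.0337531.
×(1/T) gives 1.69% p.a.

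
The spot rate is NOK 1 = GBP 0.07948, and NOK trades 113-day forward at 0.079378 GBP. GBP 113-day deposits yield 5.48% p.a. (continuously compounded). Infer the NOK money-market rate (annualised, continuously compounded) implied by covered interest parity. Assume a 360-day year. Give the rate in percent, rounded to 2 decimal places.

5.89%

T = 113/360 years.
F/S = 0.079378/0.07948 = 0.9987167 = (growth of GBP) / (growth of NOK).
GBP growth factor: e^(0.0548×113/360) = 1.0173499.
So the NOK growth factor = 1.0186571.
Take logs: ln 1.0186571 / (113/360) = 0.058891, so 5.89%.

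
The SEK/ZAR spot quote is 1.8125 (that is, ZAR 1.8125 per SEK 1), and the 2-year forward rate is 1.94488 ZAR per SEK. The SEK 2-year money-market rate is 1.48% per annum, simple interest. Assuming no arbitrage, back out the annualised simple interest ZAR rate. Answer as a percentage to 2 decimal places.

T = 2 years.
By CIP, F/S equals the ZAR-to-SEK growth ratio: 1.94488/1.8125 = 1.0730372.
The SEK side grows by 1 + 0.0148×2 = 1.029600.
Hence g_ZAR = 1.1047991.
(1.1047991 − 1)/T = 0.052400, i.e. 5.24%.

5.24%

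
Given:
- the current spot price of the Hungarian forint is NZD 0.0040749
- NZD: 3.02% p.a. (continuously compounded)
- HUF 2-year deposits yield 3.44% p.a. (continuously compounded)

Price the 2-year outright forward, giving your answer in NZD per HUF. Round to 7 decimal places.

0.0040408

T = 2 years.
Growth of 1 NZD over T: e^(0.0302×2) = 1.0622614.
Growth of 1 HUF over T: e^(0.0344×2) = 1.0712219.
So F = 0.0040749 × 1.0622614 / 1.0712219 = 0.004040814 (NZD/HUF).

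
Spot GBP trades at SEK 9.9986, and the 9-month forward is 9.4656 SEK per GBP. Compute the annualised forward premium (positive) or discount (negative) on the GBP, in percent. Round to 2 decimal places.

-7.11%

T = 9/12 years.
GBP trades forward at -5.33075% vs spot over the period.
Annualise by dividing by T: -0.0533075 / (9/12) = -0.071077 → -7.11%.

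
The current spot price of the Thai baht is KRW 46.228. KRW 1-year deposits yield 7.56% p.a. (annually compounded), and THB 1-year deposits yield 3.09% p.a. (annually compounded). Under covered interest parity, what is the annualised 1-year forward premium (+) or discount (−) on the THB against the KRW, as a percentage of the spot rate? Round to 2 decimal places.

+4.34%

T = 1 year.
F = S · g_KRW/g_THB = 46.228 × 1.075600/1.030900 = 48.232454.
(F − S)/S ÷ T = (48.232454 − 46.228)/46.228/1 = 0.043360 → 4.34%.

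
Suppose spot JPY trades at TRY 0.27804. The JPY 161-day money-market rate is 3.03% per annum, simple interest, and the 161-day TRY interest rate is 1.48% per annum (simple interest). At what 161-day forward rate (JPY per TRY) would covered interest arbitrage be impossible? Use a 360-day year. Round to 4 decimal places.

3.6214

T = 161/360 years.
Growth of 1 TRY over T: 1 + 0.0148×161/360 = 1.0066189.
Growth of 1 JPY over T: 1 + 0.0303×161/360 = 1.0135508.
So F = 0.27804 × 1.0066189 / 1.0135508 = 0.2761384 (TRY/JPY).
Invert for JPY per TRY: 1 / 0.2761384 = 3.6214.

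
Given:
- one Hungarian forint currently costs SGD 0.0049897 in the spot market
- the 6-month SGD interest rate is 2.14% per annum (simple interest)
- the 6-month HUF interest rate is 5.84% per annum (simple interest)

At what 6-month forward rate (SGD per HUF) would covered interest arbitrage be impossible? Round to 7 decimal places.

0.0049000

T = 6/12 years.
SGD accumulates by 1 + 0.0214×6/12 = 1.010700.
HUF accumulates by 1 + 0.0584×6/12 = 1.029200.
So F = 0.0049897 × 1.010700 / 1.029200 = 0.004900010 (SGD/HUF).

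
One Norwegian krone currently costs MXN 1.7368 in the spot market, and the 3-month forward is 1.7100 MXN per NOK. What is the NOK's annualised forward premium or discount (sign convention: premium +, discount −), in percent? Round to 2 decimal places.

T = 3/12 years.
Period premium: (1.7100 − 1.7368)/1.7368 = -0.0154307.
×(1/T) gives -6.17% p.a.

-6.17%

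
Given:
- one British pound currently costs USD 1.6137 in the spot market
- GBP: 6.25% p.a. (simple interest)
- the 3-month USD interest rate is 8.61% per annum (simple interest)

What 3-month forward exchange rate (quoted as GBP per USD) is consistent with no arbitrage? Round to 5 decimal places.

0.61611

T = 3/12 years.
Growth of 1 USD over T: 1 + 0.0861×3/12 = 1.021525.
GBP growth factor: 1 + 0.0625×3/12 = 1.015625.
Forward (USD per GBP) = 1.6137 × 1.021525 / 1.015625 = 1.623074.
Quoted the other way: 1/1.623074 = 0.61611 GBP per USD.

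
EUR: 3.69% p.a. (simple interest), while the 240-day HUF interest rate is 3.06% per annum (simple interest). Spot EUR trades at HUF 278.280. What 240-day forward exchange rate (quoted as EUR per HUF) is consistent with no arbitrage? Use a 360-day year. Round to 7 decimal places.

0.0036083

T = 240/360 years.
HUF accumulates by 1 + 0.0306×240/360 = 1.020400.
EUR accumulates by 1 + 0.0369×240/360 = 1.024600.
Forward (HUF per EUR) = 278.28 × 1.020400 / 1.024600 = 277.1393.
Quoted the other way: 1/277.1393 = 0.0036083 EUR per HUF.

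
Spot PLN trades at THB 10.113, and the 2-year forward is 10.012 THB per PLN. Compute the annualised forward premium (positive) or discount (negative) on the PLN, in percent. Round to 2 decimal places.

T = 2 years.
Period premium: (10.012 − 10.113)/10.113 = -0.0099871.
Annualise by dividing by T: -0.0099871 / 2 = -0.004994 → -0.50%.

-0.50%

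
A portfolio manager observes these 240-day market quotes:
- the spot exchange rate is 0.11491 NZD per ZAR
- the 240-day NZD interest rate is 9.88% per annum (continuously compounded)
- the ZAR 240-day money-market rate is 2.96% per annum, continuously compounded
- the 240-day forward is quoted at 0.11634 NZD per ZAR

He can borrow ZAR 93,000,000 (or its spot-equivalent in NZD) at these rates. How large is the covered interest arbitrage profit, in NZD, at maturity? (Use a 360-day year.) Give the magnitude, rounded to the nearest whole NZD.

NZD 378,974

T = 240/360 years.
Keep in ZAR, deliver into the forward: 93,000,000·1.0199293226·0.11634 = NZD 11,035,247.70.
Swap to NZD now, deposit: 93,000,000·0.11491·1.0680842964 = NZD 11,414,221.68.
The quoted forward undervalues ZAR, so borrow ZAR, convert to NZD at spot, deposit the NZD at 9.88%, and buy ZAR forward at 0.11634 to cover the loan.
Profit = 11,414,221.68 − 11,035,247.70 = NZD 378,974.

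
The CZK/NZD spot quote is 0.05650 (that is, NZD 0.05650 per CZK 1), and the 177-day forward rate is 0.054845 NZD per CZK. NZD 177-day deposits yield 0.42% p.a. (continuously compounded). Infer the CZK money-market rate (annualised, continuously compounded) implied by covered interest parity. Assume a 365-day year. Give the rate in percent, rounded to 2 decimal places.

6.55%

T = 177/365 years.
CIP gives F = S · g_NZD/g_CZK, so g_NZD/g_CZK = 0.054845/0.0565 = 0.9707080.
The NZD side grows by e^(0.0042×177/365) = 1.0020388.
That pins the CZK growth at 1.0322762.
Take logs: ln 1.0322762 / (177/365) = 0.065507, so 6.55%.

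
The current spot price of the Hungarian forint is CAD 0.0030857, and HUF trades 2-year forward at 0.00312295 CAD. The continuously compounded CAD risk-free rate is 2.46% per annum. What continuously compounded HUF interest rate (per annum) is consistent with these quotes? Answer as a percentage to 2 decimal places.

T = 2 years.
CIP gives F = S · g_CAD/g_HUF, so g_CAD/g_HUF = 0.00312295/0.0030857 = 1.0120718.
The CAD side grows by e^(0.0246×2) = 1.0504304.
So the HUF growth factor = 1.0379011.
Take logs: ln 1.0379011 / 2 = 0.018600, so 1.86%.

1.86%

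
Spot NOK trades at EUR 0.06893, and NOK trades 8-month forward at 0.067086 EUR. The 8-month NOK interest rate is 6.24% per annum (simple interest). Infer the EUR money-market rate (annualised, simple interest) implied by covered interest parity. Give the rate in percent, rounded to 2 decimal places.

T = 8/12 years.
F/S = 0.067086/0.06893 = 0.9732482 = (growth of EUR) / (growth of NOK).
The NOK side grows by 1 + 0.0624×8/12 = 1.041600.
So the EUR growth factor = 1.0137353.
r = (1.0137353 − 1)/(8/12) = 0.020603 → 2.06%.

2.06%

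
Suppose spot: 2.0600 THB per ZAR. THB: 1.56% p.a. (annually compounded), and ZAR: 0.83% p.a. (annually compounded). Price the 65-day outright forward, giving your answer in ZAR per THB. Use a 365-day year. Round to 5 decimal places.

T = 65/365 years.
THB accumulates by (1 + 0.0156)^(65/365) = 1.0027604.
ZAR accumulates by (1 + 0.0083)^(65/365) = 1.0014731.
So F = 2.06 × 1.0027604 / 1.0014731 = 2.062648 (THB/ZAR).
Invert for ZAR per THB: 1 / 2.062648 = 0.48481.

0.48481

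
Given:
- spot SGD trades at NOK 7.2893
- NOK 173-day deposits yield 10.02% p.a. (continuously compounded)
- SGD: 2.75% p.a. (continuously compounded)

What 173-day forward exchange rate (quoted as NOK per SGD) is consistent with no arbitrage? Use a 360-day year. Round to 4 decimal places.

T = 173/360 years.
NOK accumulates by e^(0.1002×173/360) = 1.0493298.
SGD growth factor: e^(0.0275×173/360) = 1.013303.
So F = 7.2893 × 1.0493298 / 1.013303 = 7.548463 (NOK/SGD).

7.5485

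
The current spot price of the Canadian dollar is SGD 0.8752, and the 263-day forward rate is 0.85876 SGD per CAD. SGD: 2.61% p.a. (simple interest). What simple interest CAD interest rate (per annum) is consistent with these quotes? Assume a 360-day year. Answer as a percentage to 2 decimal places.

5.28%

T = 263/360 years.
F/S = 0.85876/0.8752 = 0.9812157 = (growth of SGD) / (growth of CAD).
SGD growth factor: 1 + 0.0261×263/360 = 1.0190675.
So the CAD growth factor = 1.0385764.
(1.0385764 − 1)/T = 0.052804, i.e. 5.28%.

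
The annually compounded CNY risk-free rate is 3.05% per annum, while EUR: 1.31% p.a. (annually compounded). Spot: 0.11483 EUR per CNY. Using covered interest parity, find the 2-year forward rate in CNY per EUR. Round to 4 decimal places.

9.0102

T = 2 years.
EUR accumulates by (1 + 0.0131)^2 = 1.0263716.
CNY accumulates by (1 + 0.0305)^2 = 1.0619302.
Forward (EUR per CNY) = 0.11483 × 1.0263716 / 1.0619302 = 0.1109849.
Invert for CNY per EUR: 1 / 0.1109849 = 9.0102.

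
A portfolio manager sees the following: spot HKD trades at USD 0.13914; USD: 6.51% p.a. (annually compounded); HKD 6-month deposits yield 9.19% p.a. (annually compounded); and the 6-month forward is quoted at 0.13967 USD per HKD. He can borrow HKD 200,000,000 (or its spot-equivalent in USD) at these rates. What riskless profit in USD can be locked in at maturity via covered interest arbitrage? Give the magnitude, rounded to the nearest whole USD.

T = 6/12 years.
Keep in HKD, deliver into the forward: 200,000,000·1.0449401897·0.13967 = USD 29,189,359.26.
Swap to USD now, deposit: 200,000,000·0.13914·1.032036821 = USD 28,719,520.65.
The quoted forward overvalues HKD, so borrow USD, buy HKD at spot, deposit the HKD at 9.19%, and sell the proceeds forward at 0.13967.
The gap between the two covered legs is USD 469,839.

USD 469,839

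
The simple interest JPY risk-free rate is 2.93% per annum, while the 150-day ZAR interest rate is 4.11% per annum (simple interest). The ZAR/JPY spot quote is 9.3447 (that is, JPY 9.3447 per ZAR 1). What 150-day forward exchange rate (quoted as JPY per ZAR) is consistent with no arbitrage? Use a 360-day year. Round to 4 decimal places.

T = 150/360 years.
Growth of 1 JPY over T: 1 + 0.0293×150/360 = 1.0122083.
ZAR growth factor: 1 + 0.0411×150/360 = 1.017125.
CIP: F = S · (grow JPY)/(grow ZAR) = 9.3447 × 1.0122083/1.017125 = 9.299528 JPY per ZAR.

9.2995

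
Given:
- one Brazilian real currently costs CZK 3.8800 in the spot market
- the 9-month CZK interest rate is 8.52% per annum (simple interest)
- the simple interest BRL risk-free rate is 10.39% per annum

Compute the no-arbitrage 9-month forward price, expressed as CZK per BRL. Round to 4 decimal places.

T = 9/12 years.
Growth of 1 CZK over T: 1 + 0.0852×9/12 = 1.063900.
BRL growth factor: 1 + 0.1039×9/12 = 1.077925.
So F = 3.88 × 1.063900 / 1.077925 = 3.829517 (CZK/BRL).

3.8295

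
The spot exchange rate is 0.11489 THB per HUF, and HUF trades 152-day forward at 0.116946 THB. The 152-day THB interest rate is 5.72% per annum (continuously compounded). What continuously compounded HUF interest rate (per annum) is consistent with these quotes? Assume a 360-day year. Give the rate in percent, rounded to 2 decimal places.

T = 152/360 years.
F/S = 0.116946/0.11489 = 1.0178954 = (growth of THB) / (growth of HUF).
The THB side grows by e^(0.0572×152/360) = 1.0244451.
That pins the HUF growth at 1.0064346.
Take logs: ln 1.0064346 / (152/360) = 0.015191, so 1.52%.

1.52%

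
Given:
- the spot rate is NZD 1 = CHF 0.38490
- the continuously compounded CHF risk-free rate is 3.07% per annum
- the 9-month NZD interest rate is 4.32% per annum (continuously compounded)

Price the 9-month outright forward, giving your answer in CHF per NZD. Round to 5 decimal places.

0.38131

T = 9/12 years.
CHF accumulates by e^(0.0307×9/12) = 1.0232921.
NZD accumulates by e^(0.0432×9/12) = 1.0329306.
CIP: F = S · (grow CHF)/(grow NZD) = 0.3849 × 1.0232921/1.0329306 = 0.3813084 CHF per NZD.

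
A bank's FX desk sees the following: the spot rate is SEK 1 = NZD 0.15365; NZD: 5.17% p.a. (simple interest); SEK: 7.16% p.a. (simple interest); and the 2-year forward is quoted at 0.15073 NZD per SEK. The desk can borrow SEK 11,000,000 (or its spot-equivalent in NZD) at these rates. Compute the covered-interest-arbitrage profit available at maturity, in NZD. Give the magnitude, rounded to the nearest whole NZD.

T = 2 years.
Keep in SEK, deliver into the forward: 11,000,000·1.143200·0.15073 = NZD 1,895,459.90.
Swap to NZD now, deposit: 11,000,000·0.15365·1.103400 = NZD 1,864,911.51.
The quoted forward overvalues SEK, so borrow NZD, buy SEK at spot, deposit the SEK at 7.16%, and sell the proceeds forward at 0.15073.
Arbitrage profit = |1,895,459.90 − 1,864,911.51| = NZD 30,548.

NZD 30,548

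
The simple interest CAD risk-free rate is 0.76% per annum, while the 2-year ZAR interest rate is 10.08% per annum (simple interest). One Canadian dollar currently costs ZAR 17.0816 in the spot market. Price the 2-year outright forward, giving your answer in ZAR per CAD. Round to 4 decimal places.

20.2179

T = 2 years.
ZAR growth factor: 1 + 0.1008×2 = 1.201600.
CAD growth factor: 1 + 0.0076×2 = 1.015200.
Forward (ZAR per CAD) = 17.0816 × 1.201600 / 1.015200 = 20.217938.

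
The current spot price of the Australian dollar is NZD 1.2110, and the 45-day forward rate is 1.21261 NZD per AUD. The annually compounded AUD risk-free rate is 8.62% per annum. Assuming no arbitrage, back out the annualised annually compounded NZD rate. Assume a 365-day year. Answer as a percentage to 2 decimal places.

T = 45/365 years.
CIP gives F = S · g_NZD/g_AUD, so g_NZD/g_AUD = 1.21261/1.211 = 1.0013295.
The AUD side grows by (1 + 0.0862)^(45/365) = 1.0102462.
So the NZD growth factor = 1.0115893.
Annualise: 1.0115893^(365/45) − 1 = 0.097968 = 9.80%.

9.80%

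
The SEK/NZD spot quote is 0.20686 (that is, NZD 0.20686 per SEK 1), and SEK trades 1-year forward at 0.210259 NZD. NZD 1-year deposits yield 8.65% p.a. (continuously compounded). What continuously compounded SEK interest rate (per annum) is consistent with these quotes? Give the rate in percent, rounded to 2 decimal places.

7.02%

T = 1 year.
F/S = 0.210259/0.20686 = 1.0164314 = (growth of NZD) / (growth of SEK).
NZD growth factor: e^(0.0865×1) = 1.0903514.
Hence g_SEK = 1.072725.
r = ln(1.072725)/1 = 0.070202 → 7.02%.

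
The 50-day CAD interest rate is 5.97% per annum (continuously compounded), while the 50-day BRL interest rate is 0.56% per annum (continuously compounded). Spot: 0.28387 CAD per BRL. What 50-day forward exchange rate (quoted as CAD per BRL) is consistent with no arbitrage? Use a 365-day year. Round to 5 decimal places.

T = 50/365 years.
CAD accumulates by e^(0.0597×50/365) = 1.0082116.
BRL growth factor: e^(0.0056×50/365) = 1.0007674.
Forward (CAD per BRL) = 0.28387 × 1.0082116 / 1.0007674 = 0.2859816.

0.28598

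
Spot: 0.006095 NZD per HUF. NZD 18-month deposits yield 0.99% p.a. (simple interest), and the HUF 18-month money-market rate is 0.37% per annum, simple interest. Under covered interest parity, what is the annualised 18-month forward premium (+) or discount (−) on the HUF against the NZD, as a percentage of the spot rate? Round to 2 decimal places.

T = 18/12 years.
F = S · g_NZD/g_HUF = 0.006095 × 1.014850/1.005550 = 0.006151371.
(F − S)/S ÷ T = (0.006151371 − 0.006095)/0.006095/(18/12) = 0.006166 → 0.62%.

+0.62%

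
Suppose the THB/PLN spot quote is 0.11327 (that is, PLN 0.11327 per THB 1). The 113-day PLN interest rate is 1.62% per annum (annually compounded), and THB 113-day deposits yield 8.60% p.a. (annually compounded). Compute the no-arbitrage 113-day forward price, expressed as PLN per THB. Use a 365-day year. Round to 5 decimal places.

T = 113/365 years.
Growth of 1 PLN over T: (1 + 0.0162)^(113/365) = 1.0049875.
Growth of 1 THB over T: (1 + 0.0860)^(113/365) = 1.0258705.
Forward (PLN per THB) = 0.11327 × 1.0049875 / 1.0258705 = 0.1109642.

0.11096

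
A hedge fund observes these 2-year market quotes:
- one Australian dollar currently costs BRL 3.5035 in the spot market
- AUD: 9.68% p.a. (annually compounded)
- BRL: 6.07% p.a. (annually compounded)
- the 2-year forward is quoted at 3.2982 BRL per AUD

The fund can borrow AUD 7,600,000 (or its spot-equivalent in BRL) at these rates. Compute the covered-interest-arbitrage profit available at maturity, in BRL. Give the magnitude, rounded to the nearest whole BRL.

BRL 196,862

T = 2 years.
Keep in AUD, deliver into the forward: 7,600,000·1.20297024·3.2982 = BRL 30,154,036.99.
Swap to BRL now, deposit: 7,600,000·3.5035·1.12508449 = BRL 29,957,174.68.
The quoted forward overvalues AUD, so borrow BRL, buy AUD at spot, deposit the AUD at 9.68%, and sell the proceeds forward at 3.2982.
The gap between the two covered legs is BRL 196,862.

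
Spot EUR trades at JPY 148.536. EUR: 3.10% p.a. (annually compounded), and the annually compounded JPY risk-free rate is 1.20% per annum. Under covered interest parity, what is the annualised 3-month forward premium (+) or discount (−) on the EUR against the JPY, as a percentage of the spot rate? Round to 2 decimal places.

-1.86%

T = 3/12 years.
CIP forward (JPY per EUR) = 148.536 × 1.0029866/1.0076615 = 147.846889.
(F − S)/S ÷ T = (147.846889 − 148.536)/148.536/(3/12) = -0.018557 → -1.86%.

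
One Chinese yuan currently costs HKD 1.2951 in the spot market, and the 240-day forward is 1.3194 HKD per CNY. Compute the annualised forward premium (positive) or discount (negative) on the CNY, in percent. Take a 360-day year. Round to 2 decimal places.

T = 240/360 years.
Period premium: (1.3194 − 1.2951)/1.2951 = 0.0187630.
×(1/T) gives 2.81% p.a.

+2.81%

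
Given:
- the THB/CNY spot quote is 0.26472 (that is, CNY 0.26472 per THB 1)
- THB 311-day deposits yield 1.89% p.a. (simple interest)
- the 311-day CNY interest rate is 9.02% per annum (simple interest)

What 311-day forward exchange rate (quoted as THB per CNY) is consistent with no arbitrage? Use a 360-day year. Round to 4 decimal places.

3.5617

T = 311/360 years.
CNY accumulates by 1 + 0.0902×311/360 = 1.0779228.
THB accumulates by 1 + 0.0189×311/360 = 1.0163275.
Forward (CNY per THB) = 0.26472 × 1.0779228 / 1.0163275 = 0.2807636.
Invert for THB per CNY: 1 / 0.2807636 = 3.5617.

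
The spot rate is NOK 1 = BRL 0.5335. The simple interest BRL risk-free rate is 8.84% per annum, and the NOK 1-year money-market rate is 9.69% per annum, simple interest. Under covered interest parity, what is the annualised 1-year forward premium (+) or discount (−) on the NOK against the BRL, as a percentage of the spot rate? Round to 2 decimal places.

T = 1 year.
F = S · g_BRL/g_NOK = 0.5335 × 1.088400/1.096900 = 0.5293658.
(F − S)/S ÷ T = (0.5293658 − 0.5335)/0.5335/1 = -0.007749 → -0.77%.

-0.77%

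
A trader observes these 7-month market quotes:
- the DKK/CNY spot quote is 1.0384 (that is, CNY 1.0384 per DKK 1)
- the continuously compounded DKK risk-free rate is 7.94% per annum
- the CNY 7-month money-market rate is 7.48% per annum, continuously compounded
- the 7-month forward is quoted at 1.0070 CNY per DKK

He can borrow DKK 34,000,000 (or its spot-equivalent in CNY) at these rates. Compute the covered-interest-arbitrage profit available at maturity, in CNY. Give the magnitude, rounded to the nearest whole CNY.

T = 7/12 years.
Route A — deposit DKK, sell forward: 34,000,000 × 1.047406037 × 1.0070 = CNY 35,861,087.89.
Route B — convert at spot, deposit CNY: 34,000,000 × 1.0384 × 1.0445992649 = CNY 36,880,203.81.
The quoted forward undervalues DKK, so borrow DKK, convert to CNY at spot, deposit the CNY at 7.48%, and buy DKK forward at 1.0070 to cover the loan.
Profit = 36,880,203.81 − 35,861,087.89 = CNY 1,019,116.

CNY 1,019,116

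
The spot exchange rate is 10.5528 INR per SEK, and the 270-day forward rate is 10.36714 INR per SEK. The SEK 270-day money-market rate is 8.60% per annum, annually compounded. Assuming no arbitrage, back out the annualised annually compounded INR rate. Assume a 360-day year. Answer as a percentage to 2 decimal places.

T = 270/360 years.
F/S = 10.36714/10.5528 = 0.9824066 = (growth of INR) / (growth of SEK).
SEK growth factor: (1 + 0.0860)^(270/360) = 1.0638303.
That pins the INR growth at 1.0451139.
Annualise: 1.0451139^(360/270) − 1 = 0.060600 = 6.06%.

6.06%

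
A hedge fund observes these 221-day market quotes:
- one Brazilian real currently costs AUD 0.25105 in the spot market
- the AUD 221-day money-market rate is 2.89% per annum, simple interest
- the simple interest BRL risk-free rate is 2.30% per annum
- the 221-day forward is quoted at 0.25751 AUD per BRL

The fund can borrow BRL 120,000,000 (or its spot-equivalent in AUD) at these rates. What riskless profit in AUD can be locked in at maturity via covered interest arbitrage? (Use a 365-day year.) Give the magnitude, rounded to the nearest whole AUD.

AUD 678,375

T = 221/365 years.
Route A — deposit BRL, sell forward: 120,000,000 × 1.0139260274 × 0.25751 = AUD 31,331,530.96.
Route B — convert at spot, deposit AUD: 120,000,000 × 0.25105 × 1.0174983562 = AUD 30,653,155.48.
The quoted forward overvalues BRL, so borrow AUD, buy BRL at spot, deposit the BRL at 2.30%, and sell the proceeds forward at 0.25751.
Profit = 31,331,530.96 − 30,653,155.48 = AUD 678,375.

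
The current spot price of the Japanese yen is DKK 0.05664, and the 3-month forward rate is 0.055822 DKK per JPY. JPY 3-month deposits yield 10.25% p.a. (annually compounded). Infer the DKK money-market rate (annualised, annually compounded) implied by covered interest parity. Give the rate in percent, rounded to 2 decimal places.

T = 3/12 years.
F/S = 0.055822/0.05664 = 0.9855579 = (growth of DKK) / (growth of JPY).
The JPY side grows by (1 + 0.1025)^(3/12) = 1.0246951.
That pins the DKK growth at 1.0098964.
Annualise: 1.0098964^(12/3) − 1 = 0.040177 = 4.02%.

4.02%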